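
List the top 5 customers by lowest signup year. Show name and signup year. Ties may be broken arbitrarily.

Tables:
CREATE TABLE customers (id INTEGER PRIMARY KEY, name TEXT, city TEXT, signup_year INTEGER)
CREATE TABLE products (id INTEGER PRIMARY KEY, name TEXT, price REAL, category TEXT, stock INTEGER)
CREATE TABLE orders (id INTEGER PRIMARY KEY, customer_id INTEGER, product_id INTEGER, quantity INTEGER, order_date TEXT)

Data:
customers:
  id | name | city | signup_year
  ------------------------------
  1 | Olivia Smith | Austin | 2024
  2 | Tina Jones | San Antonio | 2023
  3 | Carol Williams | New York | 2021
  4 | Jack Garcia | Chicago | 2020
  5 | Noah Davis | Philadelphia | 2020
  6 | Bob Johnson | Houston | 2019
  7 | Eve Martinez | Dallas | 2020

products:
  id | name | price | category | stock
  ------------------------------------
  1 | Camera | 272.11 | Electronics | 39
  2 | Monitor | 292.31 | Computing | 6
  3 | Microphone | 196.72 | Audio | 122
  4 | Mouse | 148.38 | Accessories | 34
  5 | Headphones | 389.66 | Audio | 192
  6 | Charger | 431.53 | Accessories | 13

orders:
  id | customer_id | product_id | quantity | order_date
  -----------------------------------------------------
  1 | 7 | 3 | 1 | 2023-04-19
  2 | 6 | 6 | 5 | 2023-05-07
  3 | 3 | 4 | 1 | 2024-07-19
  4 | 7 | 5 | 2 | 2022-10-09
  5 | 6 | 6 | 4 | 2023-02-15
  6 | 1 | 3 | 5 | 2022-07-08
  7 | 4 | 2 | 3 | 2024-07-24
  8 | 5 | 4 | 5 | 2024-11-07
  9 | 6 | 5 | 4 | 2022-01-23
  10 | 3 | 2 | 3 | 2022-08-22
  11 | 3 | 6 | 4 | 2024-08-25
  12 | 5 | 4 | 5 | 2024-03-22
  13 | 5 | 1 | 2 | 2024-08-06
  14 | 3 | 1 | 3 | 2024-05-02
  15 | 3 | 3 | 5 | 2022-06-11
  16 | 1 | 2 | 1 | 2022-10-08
SELECT name, signup_year FROM customers ORDER BY signup_year ASC LIMIT 5

Execution result:
name | signup_year
Bob Johnson | 2019
Jack Garcia | 2020
Noah Davis | 2020
Eve Martinez | 2020
Carol Williams | 2021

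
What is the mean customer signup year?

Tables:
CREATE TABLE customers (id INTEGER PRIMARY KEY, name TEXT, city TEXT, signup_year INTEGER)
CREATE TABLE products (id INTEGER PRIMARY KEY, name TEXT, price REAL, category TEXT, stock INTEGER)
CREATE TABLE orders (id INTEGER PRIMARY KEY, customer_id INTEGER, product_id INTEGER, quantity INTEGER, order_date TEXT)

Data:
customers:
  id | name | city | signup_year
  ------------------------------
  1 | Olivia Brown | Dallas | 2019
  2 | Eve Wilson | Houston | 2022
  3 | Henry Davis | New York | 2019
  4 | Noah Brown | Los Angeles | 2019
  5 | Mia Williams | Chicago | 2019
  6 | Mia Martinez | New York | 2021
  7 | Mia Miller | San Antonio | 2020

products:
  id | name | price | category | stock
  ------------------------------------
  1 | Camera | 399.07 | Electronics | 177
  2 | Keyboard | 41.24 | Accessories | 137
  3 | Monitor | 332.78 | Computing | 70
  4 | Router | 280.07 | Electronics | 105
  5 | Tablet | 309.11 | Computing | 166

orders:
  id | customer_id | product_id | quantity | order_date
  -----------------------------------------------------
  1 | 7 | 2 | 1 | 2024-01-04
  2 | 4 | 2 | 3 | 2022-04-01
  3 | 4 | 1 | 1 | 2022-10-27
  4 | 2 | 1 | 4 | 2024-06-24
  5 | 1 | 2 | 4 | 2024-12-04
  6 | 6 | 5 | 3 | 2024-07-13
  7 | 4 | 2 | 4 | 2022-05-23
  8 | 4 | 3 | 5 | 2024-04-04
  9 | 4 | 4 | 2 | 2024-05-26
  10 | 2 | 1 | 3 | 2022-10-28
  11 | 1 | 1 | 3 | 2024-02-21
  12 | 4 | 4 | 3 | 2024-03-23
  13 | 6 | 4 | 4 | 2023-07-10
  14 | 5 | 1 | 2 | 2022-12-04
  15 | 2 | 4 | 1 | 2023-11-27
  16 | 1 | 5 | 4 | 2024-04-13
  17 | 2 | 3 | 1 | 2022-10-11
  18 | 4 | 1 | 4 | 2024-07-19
SELECT AVG(signup_year) FROM customers

Execution result:
2019.86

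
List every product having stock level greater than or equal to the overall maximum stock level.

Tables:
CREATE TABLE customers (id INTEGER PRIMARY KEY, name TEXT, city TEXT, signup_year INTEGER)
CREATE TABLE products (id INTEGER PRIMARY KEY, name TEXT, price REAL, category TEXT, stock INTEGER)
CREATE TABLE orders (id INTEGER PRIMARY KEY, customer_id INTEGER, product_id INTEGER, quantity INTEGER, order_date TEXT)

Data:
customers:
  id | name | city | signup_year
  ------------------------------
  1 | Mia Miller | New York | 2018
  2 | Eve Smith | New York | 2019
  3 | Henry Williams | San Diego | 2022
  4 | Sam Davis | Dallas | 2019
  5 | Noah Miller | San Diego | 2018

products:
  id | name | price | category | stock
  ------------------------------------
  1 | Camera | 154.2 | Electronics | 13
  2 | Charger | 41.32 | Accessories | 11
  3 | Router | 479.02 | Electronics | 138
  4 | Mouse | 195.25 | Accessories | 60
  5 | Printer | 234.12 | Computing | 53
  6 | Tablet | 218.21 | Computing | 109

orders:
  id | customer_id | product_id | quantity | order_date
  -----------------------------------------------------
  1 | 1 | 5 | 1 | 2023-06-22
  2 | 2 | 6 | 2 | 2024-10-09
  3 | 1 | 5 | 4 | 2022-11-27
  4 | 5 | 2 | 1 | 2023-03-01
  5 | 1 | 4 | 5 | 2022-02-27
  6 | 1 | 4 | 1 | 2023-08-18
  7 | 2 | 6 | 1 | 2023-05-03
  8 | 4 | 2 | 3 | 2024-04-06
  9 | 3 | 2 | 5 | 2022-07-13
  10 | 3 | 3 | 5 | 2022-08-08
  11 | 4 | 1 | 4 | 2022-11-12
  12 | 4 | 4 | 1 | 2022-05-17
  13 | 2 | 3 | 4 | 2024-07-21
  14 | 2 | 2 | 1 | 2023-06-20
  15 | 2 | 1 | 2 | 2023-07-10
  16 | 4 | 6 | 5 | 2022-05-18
SELECT name, stock FROM products WHERE stock >= (SELECT MAX(stock) FROM products)

Execution result:
name | stock
Router | 138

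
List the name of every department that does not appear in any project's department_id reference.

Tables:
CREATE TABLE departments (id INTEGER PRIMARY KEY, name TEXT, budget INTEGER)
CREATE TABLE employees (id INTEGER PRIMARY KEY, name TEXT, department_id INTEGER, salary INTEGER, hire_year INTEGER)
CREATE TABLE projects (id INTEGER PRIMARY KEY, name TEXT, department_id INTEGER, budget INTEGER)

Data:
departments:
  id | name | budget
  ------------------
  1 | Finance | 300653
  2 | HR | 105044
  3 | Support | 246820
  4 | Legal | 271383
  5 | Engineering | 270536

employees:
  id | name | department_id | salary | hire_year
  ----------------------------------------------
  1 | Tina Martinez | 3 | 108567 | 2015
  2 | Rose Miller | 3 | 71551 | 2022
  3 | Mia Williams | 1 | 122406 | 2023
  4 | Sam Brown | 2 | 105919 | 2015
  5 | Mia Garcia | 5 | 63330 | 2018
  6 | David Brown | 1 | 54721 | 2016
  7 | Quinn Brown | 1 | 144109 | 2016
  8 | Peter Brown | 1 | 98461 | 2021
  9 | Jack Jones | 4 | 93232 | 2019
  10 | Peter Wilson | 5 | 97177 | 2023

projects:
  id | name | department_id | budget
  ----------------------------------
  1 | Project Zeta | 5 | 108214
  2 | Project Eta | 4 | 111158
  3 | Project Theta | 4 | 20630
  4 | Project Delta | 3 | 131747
SELECT p.name FROM departments p LEFT JOIN projects c ON c.department_id = p.id WHERE c.id IS NULL

Execution result:
name
Finance
HR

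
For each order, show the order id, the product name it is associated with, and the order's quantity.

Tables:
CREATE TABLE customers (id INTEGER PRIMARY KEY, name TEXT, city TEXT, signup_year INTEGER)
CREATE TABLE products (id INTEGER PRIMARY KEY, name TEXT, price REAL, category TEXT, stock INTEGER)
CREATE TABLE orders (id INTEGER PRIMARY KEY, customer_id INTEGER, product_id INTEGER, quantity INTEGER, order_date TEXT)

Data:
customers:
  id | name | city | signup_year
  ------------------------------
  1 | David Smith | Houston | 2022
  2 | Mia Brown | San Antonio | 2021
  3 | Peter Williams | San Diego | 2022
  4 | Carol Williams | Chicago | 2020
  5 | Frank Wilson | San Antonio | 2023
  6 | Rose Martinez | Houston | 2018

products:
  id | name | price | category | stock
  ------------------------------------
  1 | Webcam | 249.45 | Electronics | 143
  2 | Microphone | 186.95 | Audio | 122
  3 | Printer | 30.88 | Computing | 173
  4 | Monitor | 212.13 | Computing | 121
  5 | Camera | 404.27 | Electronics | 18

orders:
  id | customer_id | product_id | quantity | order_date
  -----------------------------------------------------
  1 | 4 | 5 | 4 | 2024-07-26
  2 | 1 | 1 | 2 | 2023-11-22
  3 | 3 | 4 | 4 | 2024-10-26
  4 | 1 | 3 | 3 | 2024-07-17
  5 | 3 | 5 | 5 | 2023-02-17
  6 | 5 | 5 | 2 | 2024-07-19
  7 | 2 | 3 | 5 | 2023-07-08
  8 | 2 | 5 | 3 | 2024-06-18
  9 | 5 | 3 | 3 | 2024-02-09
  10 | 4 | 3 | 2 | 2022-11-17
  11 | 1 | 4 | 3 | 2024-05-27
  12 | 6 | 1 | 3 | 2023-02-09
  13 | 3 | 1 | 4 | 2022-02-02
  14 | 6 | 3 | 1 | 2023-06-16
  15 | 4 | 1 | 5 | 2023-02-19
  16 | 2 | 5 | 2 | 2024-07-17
SELECT c.id, p.name AS product, c.quantity FROM orders c JOIN products p ON c.product_id = p.id

Execution result:
id | product | quantity
1 | Camera | 4
2 | Webcam | 2
3 | Monitor | 4
4 | Printer | 3
5 | Camera | 5
6 | Camera | 2
7 | Printer | 5
8 | Camera | 3
9 | Printer | 3
10 | Printer | 2
11 | Monitor | 3
12 | Webcam | 3
13 | Webcam | 4
14 | Printer | 1
15 | Webcam | 5
16 | Camera | 2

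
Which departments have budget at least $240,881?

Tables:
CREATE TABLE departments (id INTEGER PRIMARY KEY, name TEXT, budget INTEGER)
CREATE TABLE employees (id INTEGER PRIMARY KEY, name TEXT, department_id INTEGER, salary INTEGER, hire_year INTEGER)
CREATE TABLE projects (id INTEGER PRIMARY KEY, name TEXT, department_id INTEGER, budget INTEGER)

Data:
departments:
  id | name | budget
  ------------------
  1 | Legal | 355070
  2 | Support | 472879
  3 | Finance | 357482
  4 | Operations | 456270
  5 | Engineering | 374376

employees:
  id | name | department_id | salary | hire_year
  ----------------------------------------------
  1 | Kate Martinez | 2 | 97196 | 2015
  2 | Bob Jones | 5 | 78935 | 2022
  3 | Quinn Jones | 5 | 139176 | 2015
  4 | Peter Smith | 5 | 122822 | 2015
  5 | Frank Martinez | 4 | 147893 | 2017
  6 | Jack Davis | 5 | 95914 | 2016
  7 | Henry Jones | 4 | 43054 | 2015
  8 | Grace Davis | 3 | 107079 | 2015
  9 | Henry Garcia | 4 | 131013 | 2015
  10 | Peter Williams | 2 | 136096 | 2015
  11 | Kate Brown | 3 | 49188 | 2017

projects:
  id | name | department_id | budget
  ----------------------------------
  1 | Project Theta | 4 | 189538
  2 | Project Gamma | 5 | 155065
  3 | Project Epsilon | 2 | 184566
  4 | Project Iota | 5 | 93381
SELECT name, budget FROM departments WHERE budget >= 240881

Execution result:
name | budget
Legal | 355070
Support | 472879
Finance | 357482
Operations | 456270
Engineering | 374376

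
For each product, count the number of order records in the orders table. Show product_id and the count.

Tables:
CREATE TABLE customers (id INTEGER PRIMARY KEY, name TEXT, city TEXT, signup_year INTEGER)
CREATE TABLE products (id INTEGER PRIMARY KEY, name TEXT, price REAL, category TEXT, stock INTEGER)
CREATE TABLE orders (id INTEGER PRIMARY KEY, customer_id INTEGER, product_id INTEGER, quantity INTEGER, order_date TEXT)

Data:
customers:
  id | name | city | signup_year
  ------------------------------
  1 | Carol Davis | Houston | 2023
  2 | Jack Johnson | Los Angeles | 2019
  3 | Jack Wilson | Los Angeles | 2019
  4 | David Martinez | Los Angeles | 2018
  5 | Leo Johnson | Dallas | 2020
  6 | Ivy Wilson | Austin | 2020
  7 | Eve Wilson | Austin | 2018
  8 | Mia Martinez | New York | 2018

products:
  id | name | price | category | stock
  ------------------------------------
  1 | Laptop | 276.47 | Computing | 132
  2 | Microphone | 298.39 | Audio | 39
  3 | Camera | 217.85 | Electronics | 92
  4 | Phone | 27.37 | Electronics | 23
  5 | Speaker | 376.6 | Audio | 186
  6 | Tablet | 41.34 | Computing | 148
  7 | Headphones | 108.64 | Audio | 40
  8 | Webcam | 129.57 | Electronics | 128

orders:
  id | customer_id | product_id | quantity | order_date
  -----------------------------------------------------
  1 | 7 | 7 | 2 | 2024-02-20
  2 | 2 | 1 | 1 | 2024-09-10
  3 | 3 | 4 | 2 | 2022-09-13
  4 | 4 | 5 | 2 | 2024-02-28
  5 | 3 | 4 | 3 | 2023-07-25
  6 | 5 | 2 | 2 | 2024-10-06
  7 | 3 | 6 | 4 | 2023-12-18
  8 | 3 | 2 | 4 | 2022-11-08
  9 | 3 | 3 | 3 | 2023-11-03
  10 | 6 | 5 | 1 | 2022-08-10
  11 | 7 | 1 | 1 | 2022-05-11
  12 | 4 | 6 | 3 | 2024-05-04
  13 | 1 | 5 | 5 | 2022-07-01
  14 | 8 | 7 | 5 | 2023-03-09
SELECT product_id, COUNT(*) AS order_count FROM orders GROUP BY product_id

Execution result:
product_id | order_count
1 | 2
2 | 2
3 | 1
4 | 2
5 | 3
6 | 2
7 | 2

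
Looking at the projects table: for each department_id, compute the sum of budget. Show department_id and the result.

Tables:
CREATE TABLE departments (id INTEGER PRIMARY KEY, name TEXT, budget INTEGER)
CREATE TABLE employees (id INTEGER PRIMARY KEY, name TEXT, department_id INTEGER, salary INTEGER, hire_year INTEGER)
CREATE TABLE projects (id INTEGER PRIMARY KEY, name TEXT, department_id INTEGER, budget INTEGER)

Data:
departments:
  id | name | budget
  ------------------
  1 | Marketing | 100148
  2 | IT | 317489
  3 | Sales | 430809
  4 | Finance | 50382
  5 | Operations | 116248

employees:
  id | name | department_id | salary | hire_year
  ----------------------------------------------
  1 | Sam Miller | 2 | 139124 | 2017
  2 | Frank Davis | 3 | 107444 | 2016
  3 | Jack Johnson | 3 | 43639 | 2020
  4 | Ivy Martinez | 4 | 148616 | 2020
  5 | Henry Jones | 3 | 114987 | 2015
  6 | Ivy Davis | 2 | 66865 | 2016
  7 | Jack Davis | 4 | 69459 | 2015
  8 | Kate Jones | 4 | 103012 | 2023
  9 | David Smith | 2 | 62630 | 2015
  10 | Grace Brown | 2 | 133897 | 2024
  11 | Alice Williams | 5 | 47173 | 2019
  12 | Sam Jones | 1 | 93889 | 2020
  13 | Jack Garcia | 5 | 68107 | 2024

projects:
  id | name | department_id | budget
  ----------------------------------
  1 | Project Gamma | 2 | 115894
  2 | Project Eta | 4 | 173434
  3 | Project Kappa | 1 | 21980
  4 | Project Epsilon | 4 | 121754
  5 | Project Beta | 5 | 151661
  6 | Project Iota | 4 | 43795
SELECT department_id, SUM(budget) AS sum_budget FROM projects GROUP BY department_id

Execution result:
department_id | sum_budget
1 | 21980
2 | 115894
4 | 338983
5 | 151661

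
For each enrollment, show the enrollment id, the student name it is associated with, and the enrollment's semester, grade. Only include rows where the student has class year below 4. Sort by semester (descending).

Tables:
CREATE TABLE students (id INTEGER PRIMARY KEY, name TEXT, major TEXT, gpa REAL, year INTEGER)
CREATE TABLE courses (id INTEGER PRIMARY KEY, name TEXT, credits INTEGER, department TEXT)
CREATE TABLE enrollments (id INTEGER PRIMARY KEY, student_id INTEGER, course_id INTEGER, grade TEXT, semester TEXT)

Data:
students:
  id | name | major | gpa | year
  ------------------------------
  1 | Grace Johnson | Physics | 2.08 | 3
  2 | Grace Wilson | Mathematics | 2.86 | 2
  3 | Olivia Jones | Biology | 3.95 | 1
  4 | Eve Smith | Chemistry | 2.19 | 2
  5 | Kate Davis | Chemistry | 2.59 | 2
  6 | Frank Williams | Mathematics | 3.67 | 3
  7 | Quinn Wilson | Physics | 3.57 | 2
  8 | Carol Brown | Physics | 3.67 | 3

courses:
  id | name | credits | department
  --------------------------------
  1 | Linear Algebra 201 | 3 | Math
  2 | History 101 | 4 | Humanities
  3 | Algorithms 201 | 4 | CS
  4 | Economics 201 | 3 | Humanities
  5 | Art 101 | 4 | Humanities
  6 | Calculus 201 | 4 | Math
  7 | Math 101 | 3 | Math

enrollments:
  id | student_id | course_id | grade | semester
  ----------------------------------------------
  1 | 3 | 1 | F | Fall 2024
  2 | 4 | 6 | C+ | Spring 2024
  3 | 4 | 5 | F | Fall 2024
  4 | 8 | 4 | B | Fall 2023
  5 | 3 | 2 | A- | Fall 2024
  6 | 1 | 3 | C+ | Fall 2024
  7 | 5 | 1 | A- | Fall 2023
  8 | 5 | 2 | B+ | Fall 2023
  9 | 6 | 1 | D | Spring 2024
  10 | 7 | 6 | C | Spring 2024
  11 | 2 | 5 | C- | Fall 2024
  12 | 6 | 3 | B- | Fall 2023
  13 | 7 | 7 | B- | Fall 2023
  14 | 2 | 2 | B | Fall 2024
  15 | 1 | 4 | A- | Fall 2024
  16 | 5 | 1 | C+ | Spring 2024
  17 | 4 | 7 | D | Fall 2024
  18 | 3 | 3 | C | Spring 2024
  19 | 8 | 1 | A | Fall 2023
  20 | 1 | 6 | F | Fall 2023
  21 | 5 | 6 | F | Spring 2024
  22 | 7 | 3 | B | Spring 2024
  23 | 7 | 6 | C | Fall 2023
SELECT c.id, p.name AS student, c.semester, c.grade FROM enrollments c JOIN students p ON c.student_id = p.id WHERE p.year < 4 ORDER BY c.semester DESC

Execution result:
id | student | semester | grade
2 | Eve Smith | Spring 2024 | C+
9 | Frank Williams | Spring 2024 | D
10 | Quinn Wilson | Spring 2024 | C
16 | Kate Davis | Spring 2024 | C+
18 | Olivia Jones | Spring 2024 | C
21 | Kate Davis | Spring 2024 | F
22 | Quinn Wilson | Spring 2024 | B
1 | Olivia Jones | Fall 2024 | F
3 | Eve Smith | Fall 2024 | F
5 | Olivia Jones | Fall 2024 | A-
6 | Grace Johnson | Fall 2024 | C+
11 | Grace Wilson | Fall 2024 | C-
14 | Grace Wilson | Fall 2024 | B
15 | Grace Johnson | Fall 2024 | A-
17 | Eve Smith | Fall 2024 | D
4 | Carol Brown | Fall 2023 | B
7 | Kate Davis | Fall 2023 | A-
8 | Kate Davis | Fall 2023 | B+
12 | Frank Williams | Fall 2023 | B-
13 | Quinn Wilson | Fall 2023 | B-
19 | Carol Brown | Fall 2023 | A
20 | Grace Johnson | Fall 2023 | F
23 | Quinn Wilson | Fall 2023 | C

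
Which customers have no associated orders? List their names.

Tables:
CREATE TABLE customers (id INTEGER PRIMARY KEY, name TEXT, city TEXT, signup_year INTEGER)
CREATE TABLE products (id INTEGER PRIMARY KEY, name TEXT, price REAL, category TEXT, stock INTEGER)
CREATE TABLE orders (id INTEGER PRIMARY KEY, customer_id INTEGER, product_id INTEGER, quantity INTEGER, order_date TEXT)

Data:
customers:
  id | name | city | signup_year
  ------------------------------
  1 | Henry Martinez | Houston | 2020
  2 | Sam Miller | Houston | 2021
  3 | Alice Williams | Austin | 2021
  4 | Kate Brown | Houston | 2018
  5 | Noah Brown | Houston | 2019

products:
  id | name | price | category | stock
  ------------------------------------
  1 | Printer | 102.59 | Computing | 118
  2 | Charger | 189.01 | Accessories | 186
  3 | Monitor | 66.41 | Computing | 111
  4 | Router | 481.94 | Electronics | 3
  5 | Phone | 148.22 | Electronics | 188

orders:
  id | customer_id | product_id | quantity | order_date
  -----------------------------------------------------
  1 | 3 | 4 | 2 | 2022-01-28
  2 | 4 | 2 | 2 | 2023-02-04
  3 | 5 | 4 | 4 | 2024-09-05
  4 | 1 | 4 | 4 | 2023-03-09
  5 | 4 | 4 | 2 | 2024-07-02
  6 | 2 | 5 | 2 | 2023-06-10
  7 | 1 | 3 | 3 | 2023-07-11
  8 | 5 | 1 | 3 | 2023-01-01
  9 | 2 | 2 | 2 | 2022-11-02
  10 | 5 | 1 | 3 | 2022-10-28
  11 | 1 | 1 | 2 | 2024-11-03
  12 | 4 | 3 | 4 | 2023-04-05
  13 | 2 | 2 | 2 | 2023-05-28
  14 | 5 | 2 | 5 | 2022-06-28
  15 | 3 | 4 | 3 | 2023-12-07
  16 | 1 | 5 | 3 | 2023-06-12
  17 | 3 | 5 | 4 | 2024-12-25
SELECT p.name FROM customers p LEFT JOIN orders c ON c.customer_id = p.id WHERE c.id IS NULL

Execution result:
(no rows)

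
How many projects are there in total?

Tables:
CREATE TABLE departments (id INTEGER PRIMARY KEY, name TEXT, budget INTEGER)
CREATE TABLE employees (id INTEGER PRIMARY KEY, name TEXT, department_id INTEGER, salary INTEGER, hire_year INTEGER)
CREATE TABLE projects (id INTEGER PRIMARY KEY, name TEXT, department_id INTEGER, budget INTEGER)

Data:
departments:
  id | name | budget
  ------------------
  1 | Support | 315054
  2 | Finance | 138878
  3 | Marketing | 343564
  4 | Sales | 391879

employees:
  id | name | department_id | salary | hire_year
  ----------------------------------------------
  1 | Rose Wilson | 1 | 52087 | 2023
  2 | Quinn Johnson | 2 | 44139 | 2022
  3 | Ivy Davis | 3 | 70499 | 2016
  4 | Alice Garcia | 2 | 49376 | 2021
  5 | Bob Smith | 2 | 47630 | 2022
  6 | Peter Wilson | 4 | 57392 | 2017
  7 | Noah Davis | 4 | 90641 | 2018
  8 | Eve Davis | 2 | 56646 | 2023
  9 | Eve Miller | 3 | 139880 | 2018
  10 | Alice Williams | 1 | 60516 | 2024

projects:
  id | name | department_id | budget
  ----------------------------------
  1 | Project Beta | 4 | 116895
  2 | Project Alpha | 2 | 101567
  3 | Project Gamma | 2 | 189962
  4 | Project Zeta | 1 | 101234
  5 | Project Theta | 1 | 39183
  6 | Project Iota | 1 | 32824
SELECT COUNT(*) FROM projects

Execution result:
6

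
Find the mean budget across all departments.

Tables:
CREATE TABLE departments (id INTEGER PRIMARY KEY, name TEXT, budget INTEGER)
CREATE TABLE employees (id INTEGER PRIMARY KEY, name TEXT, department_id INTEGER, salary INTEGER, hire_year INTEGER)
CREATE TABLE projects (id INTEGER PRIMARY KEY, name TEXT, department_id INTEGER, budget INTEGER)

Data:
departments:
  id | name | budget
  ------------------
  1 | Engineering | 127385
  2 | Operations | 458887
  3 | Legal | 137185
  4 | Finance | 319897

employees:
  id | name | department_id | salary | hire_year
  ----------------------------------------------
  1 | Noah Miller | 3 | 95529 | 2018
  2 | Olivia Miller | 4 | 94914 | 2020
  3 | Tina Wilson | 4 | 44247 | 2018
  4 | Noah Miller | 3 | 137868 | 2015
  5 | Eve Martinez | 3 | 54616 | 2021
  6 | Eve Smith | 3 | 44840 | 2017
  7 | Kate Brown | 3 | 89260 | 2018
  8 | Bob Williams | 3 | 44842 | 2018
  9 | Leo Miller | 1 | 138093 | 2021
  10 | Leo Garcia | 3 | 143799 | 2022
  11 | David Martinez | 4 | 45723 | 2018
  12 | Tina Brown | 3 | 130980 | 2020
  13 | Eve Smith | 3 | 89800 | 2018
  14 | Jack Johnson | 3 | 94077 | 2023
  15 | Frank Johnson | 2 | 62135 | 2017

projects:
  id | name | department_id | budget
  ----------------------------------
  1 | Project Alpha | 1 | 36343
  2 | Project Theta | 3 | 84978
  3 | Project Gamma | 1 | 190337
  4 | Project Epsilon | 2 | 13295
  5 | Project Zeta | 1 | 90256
SELECT AVG(budget) FROM departments

Execution result:
260838.50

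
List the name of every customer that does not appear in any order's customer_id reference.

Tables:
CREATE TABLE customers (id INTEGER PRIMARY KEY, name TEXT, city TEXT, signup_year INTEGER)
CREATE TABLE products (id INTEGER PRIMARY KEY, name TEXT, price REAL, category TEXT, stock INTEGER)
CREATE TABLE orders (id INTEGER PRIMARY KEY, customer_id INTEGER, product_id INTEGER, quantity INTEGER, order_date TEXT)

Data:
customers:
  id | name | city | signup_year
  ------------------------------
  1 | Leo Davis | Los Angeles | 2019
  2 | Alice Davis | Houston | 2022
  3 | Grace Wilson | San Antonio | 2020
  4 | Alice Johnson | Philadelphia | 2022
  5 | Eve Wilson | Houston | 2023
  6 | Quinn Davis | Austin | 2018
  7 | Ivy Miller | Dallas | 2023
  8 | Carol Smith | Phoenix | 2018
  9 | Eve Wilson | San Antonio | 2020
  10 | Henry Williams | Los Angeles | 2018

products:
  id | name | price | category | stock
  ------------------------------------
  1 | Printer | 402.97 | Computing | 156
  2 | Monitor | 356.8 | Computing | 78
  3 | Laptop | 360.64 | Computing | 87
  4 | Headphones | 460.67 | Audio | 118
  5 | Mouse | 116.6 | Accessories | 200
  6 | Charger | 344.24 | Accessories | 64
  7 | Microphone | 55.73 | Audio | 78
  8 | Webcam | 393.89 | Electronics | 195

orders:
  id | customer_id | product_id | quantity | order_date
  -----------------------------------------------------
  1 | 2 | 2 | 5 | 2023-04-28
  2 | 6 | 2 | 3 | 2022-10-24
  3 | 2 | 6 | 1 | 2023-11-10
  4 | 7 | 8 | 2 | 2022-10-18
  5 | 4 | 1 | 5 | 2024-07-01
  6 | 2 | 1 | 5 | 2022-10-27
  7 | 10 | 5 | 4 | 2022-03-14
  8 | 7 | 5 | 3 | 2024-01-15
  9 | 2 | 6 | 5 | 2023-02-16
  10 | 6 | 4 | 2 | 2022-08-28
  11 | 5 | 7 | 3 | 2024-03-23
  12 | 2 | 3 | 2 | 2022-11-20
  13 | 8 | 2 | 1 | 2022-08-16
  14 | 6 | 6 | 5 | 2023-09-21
SELECT p.name FROM customers p LEFT JOIN orders c ON c.customer_id = p.id WHERE c.id IS NULL

Execution result:
name
Leo Davis
Grace Wilson
Eve Wilson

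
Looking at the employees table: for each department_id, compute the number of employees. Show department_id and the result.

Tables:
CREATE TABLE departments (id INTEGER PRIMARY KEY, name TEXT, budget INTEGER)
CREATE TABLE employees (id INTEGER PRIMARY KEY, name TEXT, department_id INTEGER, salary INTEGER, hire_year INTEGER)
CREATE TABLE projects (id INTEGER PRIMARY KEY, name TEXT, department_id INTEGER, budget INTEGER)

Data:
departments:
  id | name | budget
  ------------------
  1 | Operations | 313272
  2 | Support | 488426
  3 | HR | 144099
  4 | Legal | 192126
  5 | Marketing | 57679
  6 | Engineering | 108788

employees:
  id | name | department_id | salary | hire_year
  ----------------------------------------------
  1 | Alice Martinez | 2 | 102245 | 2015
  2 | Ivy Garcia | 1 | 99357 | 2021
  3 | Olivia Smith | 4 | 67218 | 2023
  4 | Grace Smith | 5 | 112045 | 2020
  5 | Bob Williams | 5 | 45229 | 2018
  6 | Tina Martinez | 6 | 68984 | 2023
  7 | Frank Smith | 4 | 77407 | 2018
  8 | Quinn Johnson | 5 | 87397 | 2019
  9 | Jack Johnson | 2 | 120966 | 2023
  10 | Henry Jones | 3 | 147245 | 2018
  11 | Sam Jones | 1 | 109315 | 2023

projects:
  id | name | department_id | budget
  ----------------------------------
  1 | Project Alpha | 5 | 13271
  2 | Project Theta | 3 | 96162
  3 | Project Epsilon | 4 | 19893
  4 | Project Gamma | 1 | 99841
SELECT department_id, COUNT(*) AS n FROM employees GROUP BY department_id

Execution result:
department_id | n
1 | 2
2 | 2
3 | 1
4 | 2
5 | 3
6 | 1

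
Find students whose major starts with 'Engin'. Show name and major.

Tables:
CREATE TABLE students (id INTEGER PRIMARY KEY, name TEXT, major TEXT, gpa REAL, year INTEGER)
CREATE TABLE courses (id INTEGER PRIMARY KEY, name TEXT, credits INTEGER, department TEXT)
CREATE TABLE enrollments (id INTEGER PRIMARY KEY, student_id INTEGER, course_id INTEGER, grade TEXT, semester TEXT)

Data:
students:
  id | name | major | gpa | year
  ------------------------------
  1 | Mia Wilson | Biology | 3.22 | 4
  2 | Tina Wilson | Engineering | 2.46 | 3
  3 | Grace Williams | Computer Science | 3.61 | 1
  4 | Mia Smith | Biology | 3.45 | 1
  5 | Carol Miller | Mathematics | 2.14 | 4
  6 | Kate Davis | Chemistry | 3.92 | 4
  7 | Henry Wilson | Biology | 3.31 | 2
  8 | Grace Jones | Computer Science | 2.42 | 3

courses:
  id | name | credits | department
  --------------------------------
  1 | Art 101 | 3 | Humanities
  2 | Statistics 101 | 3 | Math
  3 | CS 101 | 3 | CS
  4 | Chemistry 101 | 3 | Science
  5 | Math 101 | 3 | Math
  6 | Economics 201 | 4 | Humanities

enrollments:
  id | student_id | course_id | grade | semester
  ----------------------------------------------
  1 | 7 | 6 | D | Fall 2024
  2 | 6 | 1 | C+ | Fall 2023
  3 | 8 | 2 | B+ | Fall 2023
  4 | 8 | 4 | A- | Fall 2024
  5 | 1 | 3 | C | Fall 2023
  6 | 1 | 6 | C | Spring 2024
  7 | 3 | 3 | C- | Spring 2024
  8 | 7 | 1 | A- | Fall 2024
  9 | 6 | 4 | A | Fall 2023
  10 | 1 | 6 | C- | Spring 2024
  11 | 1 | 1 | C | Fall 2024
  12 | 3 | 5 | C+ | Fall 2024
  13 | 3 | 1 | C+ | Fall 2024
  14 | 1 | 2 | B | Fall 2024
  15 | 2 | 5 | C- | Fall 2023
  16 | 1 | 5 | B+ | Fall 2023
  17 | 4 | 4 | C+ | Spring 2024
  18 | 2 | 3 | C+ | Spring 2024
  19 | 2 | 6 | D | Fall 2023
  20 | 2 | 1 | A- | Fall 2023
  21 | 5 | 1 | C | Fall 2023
SELECT name, major FROM students WHERE major LIKE 'Engin%'

Execution result:
name | major
Tina Wilson | Engineering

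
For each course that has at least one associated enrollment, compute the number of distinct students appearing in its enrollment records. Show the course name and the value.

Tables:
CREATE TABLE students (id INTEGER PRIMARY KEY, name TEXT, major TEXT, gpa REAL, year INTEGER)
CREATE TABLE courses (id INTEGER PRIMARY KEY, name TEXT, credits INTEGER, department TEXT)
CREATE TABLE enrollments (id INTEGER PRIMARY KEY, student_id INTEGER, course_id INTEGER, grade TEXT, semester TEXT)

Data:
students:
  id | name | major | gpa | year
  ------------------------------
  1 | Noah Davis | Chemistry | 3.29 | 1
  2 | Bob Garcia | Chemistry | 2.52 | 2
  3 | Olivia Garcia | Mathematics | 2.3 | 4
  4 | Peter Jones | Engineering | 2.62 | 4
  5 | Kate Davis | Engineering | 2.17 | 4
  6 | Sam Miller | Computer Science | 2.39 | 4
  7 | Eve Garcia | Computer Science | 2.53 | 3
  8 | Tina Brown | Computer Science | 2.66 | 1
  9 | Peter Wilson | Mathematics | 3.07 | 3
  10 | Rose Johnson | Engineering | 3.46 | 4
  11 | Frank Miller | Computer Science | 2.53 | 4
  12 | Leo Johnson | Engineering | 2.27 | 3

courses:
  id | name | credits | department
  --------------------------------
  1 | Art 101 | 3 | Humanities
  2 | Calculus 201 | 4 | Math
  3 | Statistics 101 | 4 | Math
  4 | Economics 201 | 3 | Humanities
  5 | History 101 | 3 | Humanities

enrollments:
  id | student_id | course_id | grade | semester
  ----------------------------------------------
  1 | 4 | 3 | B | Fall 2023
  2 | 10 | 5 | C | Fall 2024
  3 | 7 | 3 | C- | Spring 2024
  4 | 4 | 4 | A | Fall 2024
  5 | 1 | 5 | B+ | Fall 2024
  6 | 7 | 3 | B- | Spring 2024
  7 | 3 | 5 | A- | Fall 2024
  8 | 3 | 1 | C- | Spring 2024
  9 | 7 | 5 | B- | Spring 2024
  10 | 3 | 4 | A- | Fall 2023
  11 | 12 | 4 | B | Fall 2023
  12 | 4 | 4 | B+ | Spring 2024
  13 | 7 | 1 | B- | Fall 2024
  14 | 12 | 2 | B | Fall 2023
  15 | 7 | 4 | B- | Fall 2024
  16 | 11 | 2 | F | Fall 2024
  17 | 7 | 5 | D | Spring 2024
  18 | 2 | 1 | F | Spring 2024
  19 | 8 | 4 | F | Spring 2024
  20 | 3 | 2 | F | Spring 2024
SELECT p.name, COUNT(DISTINCT c.student_id) AS distinct_student_count FROM enrollments c JOIN courses p ON c.course_id = p.id GROUP BY p.id, p.name

Execution result:
name | distinct_student_count
Art 101 | 3
Calculus 201 | 3
Statistics 101 | 2
Economics 201 | 5
History 101 | 4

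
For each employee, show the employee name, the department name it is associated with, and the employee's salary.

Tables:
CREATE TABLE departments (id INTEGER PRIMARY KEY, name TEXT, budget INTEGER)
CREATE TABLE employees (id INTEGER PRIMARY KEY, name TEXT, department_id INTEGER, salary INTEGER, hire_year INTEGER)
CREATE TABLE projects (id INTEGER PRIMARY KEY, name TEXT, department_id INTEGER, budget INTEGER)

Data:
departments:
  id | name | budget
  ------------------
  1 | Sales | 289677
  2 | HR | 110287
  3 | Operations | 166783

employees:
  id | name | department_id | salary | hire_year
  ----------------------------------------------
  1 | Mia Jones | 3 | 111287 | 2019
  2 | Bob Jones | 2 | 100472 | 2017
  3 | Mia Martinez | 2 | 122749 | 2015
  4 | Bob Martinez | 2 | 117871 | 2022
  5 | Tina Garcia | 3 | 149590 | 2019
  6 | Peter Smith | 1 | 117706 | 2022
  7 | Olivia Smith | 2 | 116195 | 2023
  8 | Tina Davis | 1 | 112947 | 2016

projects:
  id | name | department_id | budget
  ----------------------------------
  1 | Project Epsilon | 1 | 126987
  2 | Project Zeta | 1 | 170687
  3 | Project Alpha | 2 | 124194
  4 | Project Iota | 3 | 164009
SELECT c.name, p.name AS department, c.salary FROM employees c JOIN departments p ON c.department_id = p.id

Execution result:
name | department | salary
Mia Jones | Operations | 111287
Bob Jones | HR | 100472
Mia Martinez | HR | 122749
Bob Martinez | HR | 117871
Tina Garcia | Operations | 149590
Peter Smith | Sales | 117706
Olivia Smith | HR | 116195
Tina Davis | Sales | 112947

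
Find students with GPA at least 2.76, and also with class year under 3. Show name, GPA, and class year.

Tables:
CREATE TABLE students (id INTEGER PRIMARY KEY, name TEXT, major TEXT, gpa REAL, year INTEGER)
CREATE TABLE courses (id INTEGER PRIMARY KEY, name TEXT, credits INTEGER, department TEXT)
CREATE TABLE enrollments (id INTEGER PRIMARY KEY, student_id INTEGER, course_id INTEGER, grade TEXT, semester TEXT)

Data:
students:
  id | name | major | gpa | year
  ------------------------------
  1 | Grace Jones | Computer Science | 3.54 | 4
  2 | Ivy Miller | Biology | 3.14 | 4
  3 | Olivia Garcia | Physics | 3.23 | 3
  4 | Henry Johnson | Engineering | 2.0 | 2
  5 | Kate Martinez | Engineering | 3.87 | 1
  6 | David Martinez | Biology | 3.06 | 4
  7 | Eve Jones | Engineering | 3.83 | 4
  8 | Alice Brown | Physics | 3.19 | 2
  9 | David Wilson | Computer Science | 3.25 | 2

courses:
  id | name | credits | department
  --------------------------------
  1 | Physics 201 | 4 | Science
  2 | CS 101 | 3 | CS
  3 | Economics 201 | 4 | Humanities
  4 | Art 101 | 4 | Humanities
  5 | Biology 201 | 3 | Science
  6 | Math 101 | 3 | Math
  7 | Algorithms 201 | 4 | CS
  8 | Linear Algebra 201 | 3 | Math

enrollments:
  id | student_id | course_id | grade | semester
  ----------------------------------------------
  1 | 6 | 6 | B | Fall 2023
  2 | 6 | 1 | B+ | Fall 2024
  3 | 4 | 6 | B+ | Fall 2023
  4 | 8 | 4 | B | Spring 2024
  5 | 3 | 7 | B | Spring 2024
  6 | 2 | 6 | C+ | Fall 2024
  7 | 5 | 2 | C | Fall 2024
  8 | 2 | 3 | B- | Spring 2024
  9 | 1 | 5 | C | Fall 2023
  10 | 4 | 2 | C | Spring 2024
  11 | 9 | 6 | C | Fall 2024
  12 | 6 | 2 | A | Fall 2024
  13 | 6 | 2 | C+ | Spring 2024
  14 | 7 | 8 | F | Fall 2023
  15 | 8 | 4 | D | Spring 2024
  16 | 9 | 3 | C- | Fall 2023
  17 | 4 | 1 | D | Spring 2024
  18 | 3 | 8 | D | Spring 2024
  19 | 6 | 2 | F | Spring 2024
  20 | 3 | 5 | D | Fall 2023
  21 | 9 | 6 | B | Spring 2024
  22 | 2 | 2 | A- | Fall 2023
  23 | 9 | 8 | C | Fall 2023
SELECT name, gpa, year FROM students WHERE gpa >= 2.76 AND year < 3

Execution result:
name | gpa | year
Kate Martinez | 3.87 | 1
Alice Brown | 3.19 | 2
David Wilson | 3.25 | 2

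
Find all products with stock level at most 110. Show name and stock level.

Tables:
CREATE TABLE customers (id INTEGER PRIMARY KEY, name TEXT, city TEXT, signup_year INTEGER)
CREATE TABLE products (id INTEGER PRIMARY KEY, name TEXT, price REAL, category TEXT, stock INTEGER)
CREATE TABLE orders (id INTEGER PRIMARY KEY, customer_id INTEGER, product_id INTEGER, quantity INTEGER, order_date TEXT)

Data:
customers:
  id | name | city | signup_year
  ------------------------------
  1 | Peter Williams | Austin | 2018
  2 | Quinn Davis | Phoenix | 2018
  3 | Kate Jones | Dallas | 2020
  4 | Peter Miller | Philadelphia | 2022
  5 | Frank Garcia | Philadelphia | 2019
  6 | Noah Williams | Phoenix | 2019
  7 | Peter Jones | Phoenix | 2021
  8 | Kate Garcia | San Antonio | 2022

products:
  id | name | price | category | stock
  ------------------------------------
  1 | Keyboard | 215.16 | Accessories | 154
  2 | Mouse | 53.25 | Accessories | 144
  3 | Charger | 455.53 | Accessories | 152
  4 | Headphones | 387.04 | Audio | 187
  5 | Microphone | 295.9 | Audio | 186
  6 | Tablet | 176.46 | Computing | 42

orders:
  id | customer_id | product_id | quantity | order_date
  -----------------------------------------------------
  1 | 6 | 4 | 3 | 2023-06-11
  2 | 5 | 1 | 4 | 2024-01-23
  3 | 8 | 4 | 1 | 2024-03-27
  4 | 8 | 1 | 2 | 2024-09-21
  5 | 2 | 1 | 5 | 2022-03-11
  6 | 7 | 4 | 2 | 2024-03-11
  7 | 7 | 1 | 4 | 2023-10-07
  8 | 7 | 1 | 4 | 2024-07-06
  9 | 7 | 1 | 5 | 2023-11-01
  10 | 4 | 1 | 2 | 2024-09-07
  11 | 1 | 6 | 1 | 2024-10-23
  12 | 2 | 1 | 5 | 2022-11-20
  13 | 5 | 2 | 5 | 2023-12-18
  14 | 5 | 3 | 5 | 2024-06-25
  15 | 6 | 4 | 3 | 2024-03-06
SELECT name, stock FROM products WHERE stock <= 110

Execution result:
name | stock
Tablet | 42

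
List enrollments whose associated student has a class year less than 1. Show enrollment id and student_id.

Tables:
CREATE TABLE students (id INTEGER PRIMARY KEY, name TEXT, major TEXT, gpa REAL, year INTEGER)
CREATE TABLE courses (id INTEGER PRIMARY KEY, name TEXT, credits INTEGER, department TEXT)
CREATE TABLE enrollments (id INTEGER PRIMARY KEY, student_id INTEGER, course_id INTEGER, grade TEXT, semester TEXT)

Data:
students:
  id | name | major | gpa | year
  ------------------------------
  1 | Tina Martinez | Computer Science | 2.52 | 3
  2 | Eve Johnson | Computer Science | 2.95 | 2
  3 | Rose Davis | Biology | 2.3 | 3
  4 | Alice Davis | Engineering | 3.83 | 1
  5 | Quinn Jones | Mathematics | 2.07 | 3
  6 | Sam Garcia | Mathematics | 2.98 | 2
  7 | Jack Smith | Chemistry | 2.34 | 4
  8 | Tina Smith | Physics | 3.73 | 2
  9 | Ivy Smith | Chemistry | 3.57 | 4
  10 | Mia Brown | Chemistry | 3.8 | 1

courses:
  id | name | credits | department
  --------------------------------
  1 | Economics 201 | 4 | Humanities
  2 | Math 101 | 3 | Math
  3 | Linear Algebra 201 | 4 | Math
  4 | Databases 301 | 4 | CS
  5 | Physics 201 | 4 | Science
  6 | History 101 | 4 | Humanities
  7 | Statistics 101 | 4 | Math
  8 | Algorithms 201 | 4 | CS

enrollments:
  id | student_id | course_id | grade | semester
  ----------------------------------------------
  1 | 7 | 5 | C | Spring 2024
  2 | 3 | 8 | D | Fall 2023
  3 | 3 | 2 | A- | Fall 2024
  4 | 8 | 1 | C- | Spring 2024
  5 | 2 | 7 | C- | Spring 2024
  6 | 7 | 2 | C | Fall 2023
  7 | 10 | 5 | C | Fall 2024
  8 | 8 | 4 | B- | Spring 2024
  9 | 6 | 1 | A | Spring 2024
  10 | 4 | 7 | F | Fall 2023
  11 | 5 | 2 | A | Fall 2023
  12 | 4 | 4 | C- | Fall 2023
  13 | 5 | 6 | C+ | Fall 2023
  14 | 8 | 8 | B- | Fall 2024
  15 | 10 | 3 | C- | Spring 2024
SELECT id, student_id FROM enrollments WHERE student_id IN (SELECT id FROM students WHERE year < 1)

Execution result:
(no rows)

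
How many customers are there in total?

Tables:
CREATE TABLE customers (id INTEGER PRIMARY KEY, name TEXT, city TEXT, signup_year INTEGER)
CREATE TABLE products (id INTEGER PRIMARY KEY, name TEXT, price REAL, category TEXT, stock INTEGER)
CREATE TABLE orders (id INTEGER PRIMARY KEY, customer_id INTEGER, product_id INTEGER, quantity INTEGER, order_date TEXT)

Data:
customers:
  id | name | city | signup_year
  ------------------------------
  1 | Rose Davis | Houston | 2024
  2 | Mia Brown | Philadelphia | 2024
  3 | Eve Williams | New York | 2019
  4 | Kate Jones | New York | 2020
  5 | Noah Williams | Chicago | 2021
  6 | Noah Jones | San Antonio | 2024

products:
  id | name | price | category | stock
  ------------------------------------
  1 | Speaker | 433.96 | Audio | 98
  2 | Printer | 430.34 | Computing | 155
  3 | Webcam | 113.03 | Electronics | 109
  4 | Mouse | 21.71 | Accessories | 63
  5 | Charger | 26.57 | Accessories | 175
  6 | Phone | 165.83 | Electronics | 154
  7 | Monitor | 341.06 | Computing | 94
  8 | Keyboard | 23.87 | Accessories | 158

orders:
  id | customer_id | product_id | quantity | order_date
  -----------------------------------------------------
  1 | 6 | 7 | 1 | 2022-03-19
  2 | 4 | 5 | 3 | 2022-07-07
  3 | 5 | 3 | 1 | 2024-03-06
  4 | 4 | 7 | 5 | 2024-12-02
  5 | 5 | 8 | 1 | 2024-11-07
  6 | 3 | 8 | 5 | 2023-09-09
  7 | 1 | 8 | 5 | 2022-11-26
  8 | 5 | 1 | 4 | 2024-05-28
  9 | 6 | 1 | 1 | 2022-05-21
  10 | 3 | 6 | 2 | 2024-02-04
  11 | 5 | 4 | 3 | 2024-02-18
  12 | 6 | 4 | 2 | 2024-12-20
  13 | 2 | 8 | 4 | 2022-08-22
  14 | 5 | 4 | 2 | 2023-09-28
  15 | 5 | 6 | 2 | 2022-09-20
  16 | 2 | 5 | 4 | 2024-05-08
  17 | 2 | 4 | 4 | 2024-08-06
SELECT COUNT(*) FROM customers

Execution result:
6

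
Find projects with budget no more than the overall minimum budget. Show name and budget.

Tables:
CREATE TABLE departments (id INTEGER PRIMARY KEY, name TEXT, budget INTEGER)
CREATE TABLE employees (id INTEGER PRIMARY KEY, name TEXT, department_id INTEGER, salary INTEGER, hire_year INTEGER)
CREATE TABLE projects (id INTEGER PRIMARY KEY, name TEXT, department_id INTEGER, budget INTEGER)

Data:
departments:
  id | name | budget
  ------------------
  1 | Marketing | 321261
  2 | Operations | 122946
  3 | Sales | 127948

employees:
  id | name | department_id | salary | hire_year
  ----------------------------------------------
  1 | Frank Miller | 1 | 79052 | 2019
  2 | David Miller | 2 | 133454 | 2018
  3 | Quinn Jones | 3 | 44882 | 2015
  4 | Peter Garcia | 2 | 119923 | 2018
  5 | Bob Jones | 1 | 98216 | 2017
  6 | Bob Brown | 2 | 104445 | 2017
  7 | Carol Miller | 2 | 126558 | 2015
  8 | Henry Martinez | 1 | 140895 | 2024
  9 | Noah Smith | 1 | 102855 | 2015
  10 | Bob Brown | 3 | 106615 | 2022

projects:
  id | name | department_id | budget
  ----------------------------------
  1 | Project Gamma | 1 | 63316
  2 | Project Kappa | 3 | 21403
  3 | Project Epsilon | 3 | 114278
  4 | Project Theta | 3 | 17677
SELECT name, budget FROM projects WHERE budget <= (SELECT MIN(budget) FROM projects)

Execution result:
name | budget
Project Theta | 17677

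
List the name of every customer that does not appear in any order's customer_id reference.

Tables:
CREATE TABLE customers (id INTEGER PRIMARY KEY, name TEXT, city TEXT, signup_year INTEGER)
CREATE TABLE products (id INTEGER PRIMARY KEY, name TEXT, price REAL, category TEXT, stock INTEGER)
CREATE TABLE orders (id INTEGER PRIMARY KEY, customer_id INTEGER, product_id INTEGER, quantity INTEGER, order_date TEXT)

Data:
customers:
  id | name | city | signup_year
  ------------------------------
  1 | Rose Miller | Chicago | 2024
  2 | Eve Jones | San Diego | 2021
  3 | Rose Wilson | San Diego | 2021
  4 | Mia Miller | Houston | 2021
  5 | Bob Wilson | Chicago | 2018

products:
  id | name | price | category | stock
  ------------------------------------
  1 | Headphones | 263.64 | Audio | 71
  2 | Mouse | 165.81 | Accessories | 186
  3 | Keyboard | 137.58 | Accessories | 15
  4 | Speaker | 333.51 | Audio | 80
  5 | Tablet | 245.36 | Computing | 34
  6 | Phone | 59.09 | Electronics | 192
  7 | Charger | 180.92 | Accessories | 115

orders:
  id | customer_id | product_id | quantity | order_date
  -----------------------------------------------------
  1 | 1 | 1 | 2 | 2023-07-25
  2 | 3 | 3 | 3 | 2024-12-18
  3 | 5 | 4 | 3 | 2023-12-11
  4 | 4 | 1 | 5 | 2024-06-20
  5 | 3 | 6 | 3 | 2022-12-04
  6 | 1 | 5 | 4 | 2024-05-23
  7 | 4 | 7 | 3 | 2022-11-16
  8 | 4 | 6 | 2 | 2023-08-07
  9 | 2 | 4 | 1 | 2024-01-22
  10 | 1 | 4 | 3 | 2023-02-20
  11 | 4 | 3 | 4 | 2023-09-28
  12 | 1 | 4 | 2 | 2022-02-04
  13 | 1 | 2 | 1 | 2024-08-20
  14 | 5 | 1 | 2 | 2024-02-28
SELECT p.name FROM customers p LEFT JOIN orders c ON c.customer_id = p.id WHERE c.id IS NULL

Execution result:
(no rows)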